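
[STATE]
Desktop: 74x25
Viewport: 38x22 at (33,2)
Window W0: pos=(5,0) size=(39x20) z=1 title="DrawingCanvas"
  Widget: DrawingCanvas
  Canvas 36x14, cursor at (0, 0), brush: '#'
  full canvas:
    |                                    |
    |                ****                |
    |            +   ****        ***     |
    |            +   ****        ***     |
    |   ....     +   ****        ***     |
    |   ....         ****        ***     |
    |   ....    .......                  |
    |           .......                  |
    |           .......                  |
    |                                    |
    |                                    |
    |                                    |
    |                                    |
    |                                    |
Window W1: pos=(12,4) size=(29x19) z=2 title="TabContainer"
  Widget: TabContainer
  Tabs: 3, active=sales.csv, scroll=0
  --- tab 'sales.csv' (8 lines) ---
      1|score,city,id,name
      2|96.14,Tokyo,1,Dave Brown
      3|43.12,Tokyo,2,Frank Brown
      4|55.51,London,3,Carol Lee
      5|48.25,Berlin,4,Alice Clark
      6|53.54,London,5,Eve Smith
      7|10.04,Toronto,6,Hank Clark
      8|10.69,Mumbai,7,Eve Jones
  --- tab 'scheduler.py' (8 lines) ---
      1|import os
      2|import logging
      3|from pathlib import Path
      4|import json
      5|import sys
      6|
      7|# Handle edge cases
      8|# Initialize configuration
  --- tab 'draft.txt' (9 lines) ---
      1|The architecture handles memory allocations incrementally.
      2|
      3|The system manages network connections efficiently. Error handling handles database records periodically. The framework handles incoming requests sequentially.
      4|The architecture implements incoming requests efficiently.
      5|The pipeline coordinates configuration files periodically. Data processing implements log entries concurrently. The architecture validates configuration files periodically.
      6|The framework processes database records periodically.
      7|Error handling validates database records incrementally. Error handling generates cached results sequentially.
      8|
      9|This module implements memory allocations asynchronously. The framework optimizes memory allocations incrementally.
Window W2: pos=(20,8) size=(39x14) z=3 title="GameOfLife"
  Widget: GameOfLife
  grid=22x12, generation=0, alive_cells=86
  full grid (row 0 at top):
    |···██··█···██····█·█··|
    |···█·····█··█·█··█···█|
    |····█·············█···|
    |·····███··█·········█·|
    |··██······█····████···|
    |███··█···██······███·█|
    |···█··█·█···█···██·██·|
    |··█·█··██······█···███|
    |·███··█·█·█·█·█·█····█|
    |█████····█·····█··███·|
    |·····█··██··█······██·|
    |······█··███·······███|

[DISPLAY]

──────────┨                           
          ┃                           
━━━━━━━┓  ┃                           
       ┃  ┃                           
───────┨  ┃                           
er.py │┃  ┃                           
━━━━━━━━━━━━━━━━━━━━━━━━━┓            
                         ┃            
─────────────────────────┨            
                         ┃            
█·█··█···█               ┃            
······█···               ┃            
········█·               ┃            
···████···               ┃            
·····███·█               ┃            
█···██·██·               ┃            
···█···███               ┃            
█·█·█····█               ┃            
···█··███·               ┃            
━━━━━━━━━━━━━━━━━━━━━━━━━┛            
━━━━━━━┛                              
                                      


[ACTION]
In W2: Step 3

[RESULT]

──────────┨                           
          ┃                           
━━━━━━━┓  ┃                           
       ┃  ┃                           
───────┨  ┃                           
er.py │┃  ┃                           
━━━━━━━━━━━━━━━━━━━━━━━━━┓            
                         ┃            
─────────────────────────┨            
                         ┃            
·█········               ┃            
█····██···               ┃            
·······█··               ┃            
···█·█····               ┃            
·····█····               ┃            
██····█···               ┃            
········█·               ┃            
·█··█···█·               ┃            
█████·····               ┃            
━━━━━━━━━━━━━━━━━━━━━━━━━┛            
━━━━━━━┛                              
                                      


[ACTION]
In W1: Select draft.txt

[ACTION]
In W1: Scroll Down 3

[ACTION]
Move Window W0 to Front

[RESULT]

──────────┨                           
          ┃                           
          ┃                           
 ***      ┃                           
 ***      ┃                           
 ***      ┃                           
 ***      ┃━━━━━━━━━━━━━━┓            
          ┃              ┃            
          ┃──────────────┨            
          ┃              ┃            
          ┃              ┃            
          ┃              ┃            
          ┃              ┃            
          ┃              ┃            
          ┃              ┃            
          ┃              ┃            
          ┃              ┃            
━━━━━━━━━━┛              ┃            
█████·····               ┃            
━━━━━━━━━━━━━━━━━━━━━━━━━┛            
━━━━━━━┛                              
                                      


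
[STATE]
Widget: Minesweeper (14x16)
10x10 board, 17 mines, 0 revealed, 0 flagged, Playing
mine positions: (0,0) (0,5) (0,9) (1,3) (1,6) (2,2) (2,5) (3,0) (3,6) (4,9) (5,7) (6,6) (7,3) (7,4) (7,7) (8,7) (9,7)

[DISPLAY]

■■■■■■■■■■    
■■■■■■■■■■    
■■■■■■■■■■    
■■■■■■■■■■    
■■■■■■■■■■    
■■■■■■■■■■    
■■■■■■■■■■    
■■■■■■■■■■    
■■■■■■■■■■    
■■■■■■■■■■    
              
              
              
              
              
              


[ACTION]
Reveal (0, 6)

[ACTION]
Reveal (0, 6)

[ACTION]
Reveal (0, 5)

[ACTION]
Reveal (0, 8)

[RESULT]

✹■■■■✹2■■✹    
■■■✹■■✹■■■    
■■✹■■✹■■■■    
✹■■■■■✹■■■    
■■■■■■■■■✹    
■■■■■■■✹■■    
■■■■■■✹■■■    
■■■✹✹■■✹■■    
■■■■■■■✹■■    
■■■■■■■✹■■    
              
              
              
              
              
              


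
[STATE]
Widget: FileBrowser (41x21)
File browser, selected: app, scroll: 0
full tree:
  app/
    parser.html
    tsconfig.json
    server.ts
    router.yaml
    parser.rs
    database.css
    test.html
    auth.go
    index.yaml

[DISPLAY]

> [-] app/                               
    parser.html                          
    tsconfig.json                        
    server.ts                            
    router.yaml                          
    parser.rs                            
    database.css                         
    test.html                            
    auth.go                              
    index.yaml                           
                                         
                                         
                                         
                                         
                                         
                                         
                                         
                                         
                                         
                                         
                                         


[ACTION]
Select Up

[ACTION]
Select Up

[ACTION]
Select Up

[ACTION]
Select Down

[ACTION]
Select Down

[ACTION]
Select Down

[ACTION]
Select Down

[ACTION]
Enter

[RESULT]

  [-] app/                               
    parser.html                          
    tsconfig.json                        
    server.ts                            
  > router.yaml                          
    parser.rs                            
    database.css                         
    test.html                            
    auth.go                              
    index.yaml                           
                                         
                                         
                                         
                                         
                                         
                                         
                                         
                                         
                                         
                                         
                                         


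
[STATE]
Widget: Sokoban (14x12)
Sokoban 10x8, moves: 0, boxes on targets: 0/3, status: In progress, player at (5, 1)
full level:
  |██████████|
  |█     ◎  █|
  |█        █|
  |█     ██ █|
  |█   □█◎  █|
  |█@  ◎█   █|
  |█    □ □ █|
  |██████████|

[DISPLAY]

██████████    
█     ◎  █    
█        █    
█     ██ █    
█   □█◎  █    
█@  ◎█   █    
█    □ □ █    
██████████    
Moves: 0  0/3 
              
              
              


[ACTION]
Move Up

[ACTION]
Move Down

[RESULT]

██████████    
█     ◎  █    
█        █    
█     ██ █    
█   □█◎  █    
█@  ◎█   █    
█    □ □ █    
██████████    
Moves: 2  0/3 
              
              
              


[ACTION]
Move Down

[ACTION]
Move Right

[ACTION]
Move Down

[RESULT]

██████████    
█     ◎  █    
█        █    
█     ██ █    
█   □█◎  █    
█   ◎█   █    
█ @  □ □ █    
██████████    
Moves: 4  0/3 
              
              
              


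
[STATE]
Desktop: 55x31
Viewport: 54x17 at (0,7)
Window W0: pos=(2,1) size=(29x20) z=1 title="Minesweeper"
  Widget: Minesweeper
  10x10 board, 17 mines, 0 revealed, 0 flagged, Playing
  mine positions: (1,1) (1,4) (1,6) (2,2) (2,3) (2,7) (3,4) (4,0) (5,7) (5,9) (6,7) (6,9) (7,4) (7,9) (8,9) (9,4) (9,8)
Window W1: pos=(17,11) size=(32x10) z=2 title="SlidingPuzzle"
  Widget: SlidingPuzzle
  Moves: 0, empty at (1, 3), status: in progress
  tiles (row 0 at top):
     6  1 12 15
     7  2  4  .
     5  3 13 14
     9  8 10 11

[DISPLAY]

  ┃■■■■■■■■■■                 ┃                       
  ┃■■■■■■■■■■                 ┃                       
  ┃■■■■■■■■■■                 ┃                       
  ┃■■■■■■■■■■                 ┃                       
  ┃■■■■■■■■■■    ┏━━━━━━━━━━━━━━━━━━━━━━━━━━━━━━┓     
  ┃■■■■■■■■■■    ┃ SlidingPuzzle                ┃     
  ┃■■■■■■■■■■    ┠──────────────────────────────┨     
  ┃              ┃┌────┬────┬────┬────┐         ┃     
  ┃              ┃│  6 │  1 │ 12 │ 15 │         ┃     
  ┃              ┃├────┼────┼────┼────┤         ┃     
  ┃              ┃│  7 │  2 │  4 │    │         ┃     
  ┃              ┃├────┼────┼────┼────┤         ┃     
  ┃              ┃│  5 │  3 │ 13 │ 14 │         ┃     
  ┗━━━━━━━━━━━━━━┗━━━━━━━━━━━━━━━━━━━━━━━━━━━━━━┛     
                                                      
                                                      
                                                      


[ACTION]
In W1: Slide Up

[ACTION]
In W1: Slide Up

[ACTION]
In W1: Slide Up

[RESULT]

  ┃■■■■■■■■■■                 ┃                       
  ┃■■■■■■■■■■                 ┃                       
  ┃■■■■■■■■■■                 ┃                       
  ┃■■■■■■■■■■                 ┃                       
  ┃■■■■■■■■■■    ┏━━━━━━━━━━━━━━━━━━━━━━━━━━━━━━┓     
  ┃■■■■■■■■■■    ┃ SlidingPuzzle                ┃     
  ┃■■■■■■■■■■    ┠──────────────────────────────┨     
  ┃              ┃┌────┬────┬────┬────┐         ┃     
  ┃              ┃│  6 │  1 │ 12 │ 15 │         ┃     
  ┃              ┃├────┼────┼────┼────┤         ┃     
  ┃              ┃│  7 │  2 │  4 │ 14 │         ┃     
  ┃              ┃├────┼────┼────┼────┤         ┃     
  ┃              ┃│  5 │  3 │ 13 │ 11 │         ┃     
  ┗━━━━━━━━━━━━━━┗━━━━━━━━━━━━━━━━━━━━━━━━━━━━━━┛     
                                                      
                                                      
                                                      


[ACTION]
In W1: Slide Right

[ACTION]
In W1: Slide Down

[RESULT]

  ┃■■■■■■■■■■                 ┃                       
  ┃■■■■■■■■■■                 ┃                       
  ┃■■■■■■■■■■                 ┃                       
  ┃■■■■■■■■■■                 ┃                       
  ┃■■■■■■■■■■    ┏━━━━━━━━━━━━━━━━━━━━━━━━━━━━━━┓     
  ┃■■■■■■■■■■    ┃ SlidingPuzzle                ┃     
  ┃■■■■■■■■■■    ┠──────────────────────────────┨     
  ┃              ┃┌────┬────┬────┬────┐         ┃     
  ┃              ┃│  6 │  1 │ 12 │ 15 │         ┃     
  ┃              ┃├────┼────┼────┼────┤         ┃     
  ┃              ┃│  7 │  2 │  4 │ 14 │         ┃     
  ┃              ┃├────┼────┼────┼────┤         ┃     
  ┃              ┃│  5 │  3 │    │ 11 │         ┃     
  ┗━━━━━━━━━━━━━━┗━━━━━━━━━━━━━━━━━━━━━━━━━━━━━━┛     
                                                      
                                                      
                                                      


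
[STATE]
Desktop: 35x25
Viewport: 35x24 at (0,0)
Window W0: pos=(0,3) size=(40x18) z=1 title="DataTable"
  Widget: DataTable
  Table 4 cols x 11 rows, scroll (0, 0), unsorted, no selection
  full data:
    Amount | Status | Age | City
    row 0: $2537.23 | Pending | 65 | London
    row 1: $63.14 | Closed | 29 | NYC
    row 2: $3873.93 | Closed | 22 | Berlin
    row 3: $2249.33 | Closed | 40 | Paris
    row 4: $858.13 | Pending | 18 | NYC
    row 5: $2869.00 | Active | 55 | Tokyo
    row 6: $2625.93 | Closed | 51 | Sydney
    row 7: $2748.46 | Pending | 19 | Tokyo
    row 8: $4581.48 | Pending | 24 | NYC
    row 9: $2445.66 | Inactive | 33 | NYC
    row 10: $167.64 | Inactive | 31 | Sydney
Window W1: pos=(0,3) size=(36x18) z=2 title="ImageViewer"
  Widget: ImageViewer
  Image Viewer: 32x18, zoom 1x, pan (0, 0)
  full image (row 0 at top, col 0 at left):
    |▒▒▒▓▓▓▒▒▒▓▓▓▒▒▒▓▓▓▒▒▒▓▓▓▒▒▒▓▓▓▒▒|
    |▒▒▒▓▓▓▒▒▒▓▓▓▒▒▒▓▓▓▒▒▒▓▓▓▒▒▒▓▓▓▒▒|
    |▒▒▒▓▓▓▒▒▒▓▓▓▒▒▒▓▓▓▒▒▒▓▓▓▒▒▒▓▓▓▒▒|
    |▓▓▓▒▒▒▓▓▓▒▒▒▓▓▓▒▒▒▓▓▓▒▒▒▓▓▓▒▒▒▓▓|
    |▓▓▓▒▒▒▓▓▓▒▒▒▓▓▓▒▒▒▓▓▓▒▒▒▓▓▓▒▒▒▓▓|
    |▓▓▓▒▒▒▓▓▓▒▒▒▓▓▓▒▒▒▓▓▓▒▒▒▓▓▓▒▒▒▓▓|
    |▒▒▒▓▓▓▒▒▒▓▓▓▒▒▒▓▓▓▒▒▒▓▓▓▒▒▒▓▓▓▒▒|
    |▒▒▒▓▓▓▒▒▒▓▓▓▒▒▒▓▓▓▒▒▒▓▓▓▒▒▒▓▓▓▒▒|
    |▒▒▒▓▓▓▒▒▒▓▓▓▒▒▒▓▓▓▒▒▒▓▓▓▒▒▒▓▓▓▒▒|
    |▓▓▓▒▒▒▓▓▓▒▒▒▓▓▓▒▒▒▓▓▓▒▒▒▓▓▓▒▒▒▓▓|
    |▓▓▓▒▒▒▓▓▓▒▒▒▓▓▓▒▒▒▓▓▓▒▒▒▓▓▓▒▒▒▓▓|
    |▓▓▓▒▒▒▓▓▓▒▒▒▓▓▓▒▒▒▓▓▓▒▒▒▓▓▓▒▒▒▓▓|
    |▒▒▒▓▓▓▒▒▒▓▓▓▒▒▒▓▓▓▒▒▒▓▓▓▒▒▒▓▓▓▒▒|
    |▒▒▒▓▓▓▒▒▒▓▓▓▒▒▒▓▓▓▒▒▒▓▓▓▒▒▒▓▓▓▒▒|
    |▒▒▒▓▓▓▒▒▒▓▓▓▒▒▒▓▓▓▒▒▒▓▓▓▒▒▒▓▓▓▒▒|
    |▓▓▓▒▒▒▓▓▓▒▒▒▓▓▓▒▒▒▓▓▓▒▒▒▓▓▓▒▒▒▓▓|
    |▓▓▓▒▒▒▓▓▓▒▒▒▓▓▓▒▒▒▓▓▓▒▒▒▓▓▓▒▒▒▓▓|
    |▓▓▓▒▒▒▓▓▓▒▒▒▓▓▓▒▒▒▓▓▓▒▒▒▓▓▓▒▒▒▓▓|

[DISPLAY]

                                   
                                   
                                   
┏━━━━━━━━━━━━━━━━━━━━━━━━━━━━━━━━━━
┃ ImageViewer                      
┠──────────────────────────────────
┃▒▒▒▓▓▓▒▒▒▓▓▓▒▒▒▓▓▓▒▒▒▓▓▓▒▒▒▓▓▓▒▒  
┃▒▒▒▓▓▓▒▒▒▓▓▓▒▒▒▓▓▓▒▒▒▓▓▓▒▒▒▓▓▓▒▒  
┃▒▒▒▓▓▓▒▒▒▓▓▓▒▒▒▓▓▓▒▒▒▓▓▓▒▒▒▓▓▓▒▒  
┃▓▓▓▒▒▒▓▓▓▒▒▒▓▓▓▒▒▒▓▓▓▒▒▒▓▓▓▒▒▒▓▓  
┃▓▓▓▒▒▒▓▓▓▒▒▒▓▓▓▒▒▒▓▓▓▒▒▒▓▓▓▒▒▒▓▓  
┃▓▓▓▒▒▒▓▓▓▒▒▒▓▓▓▒▒▒▓▓▓▒▒▒▓▓▓▒▒▒▓▓  
┃▒▒▒▓▓▓▒▒▒▓▓▓▒▒▒▓▓▓▒▒▒▓▓▓▒▒▒▓▓▓▒▒  
┃▒▒▒▓▓▓▒▒▒▓▓▓▒▒▒▓▓▓▒▒▒▓▓▓▒▒▒▓▓▓▒▒  
┃▒▒▒▓▓▓▒▒▒▓▓▓▒▒▒▓▓▓▒▒▒▓▓▓▒▒▒▓▓▓▒▒  
┃▓▓▓▒▒▒▓▓▓▒▒▒▓▓▓▒▒▒▓▓▓▒▒▒▓▓▓▒▒▒▓▓  
┃▓▓▓▒▒▒▓▓▓▒▒▒▓▓▓▒▒▒▓▓▓▒▒▒▓▓▓▒▒▒▓▓  
┃▓▓▓▒▒▒▓▓▓▒▒▒▓▓▓▒▒▒▓▓▓▒▒▒▓▓▓▒▒▒▓▓  
┃▒▒▒▓▓▓▒▒▒▓▓▓▒▒▒▓▓▓▒▒▒▓▓▓▒▒▒▓▓▓▒▒  
┃▒▒▒▓▓▓▒▒▒▓▓▓▒▒▒▓▓▓▒▒▒▓▓▓▒▒▒▓▓▓▒▒  
┗━━━━━━━━━━━━━━━━━━━━━━━━━━━━━━━━━━
                                   
                                   
                                   


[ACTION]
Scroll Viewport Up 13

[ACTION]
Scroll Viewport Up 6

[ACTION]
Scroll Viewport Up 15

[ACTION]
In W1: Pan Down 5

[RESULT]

                                   
                                   
                                   
┏━━━━━━━━━━━━━━━━━━━━━━━━━━━━━━━━━━
┃ ImageViewer                      
┠──────────────────────────────────
┃▓▓▓▒▒▒▓▓▓▒▒▒▓▓▓▒▒▒▓▓▓▒▒▒▓▓▓▒▒▒▓▓  
┃▒▒▒▓▓▓▒▒▒▓▓▓▒▒▒▓▓▓▒▒▒▓▓▓▒▒▒▓▓▓▒▒  
┃▒▒▒▓▓▓▒▒▒▓▓▓▒▒▒▓▓▓▒▒▒▓▓▓▒▒▒▓▓▓▒▒  
┃▒▒▒▓▓▓▒▒▒▓▓▓▒▒▒▓▓▓▒▒▒▓▓▓▒▒▒▓▓▓▒▒  
┃▓▓▓▒▒▒▓▓▓▒▒▒▓▓▓▒▒▒▓▓▓▒▒▒▓▓▓▒▒▒▓▓  
┃▓▓▓▒▒▒▓▓▓▒▒▒▓▓▓▒▒▒▓▓▓▒▒▒▓▓▓▒▒▒▓▓  
┃▓▓▓▒▒▒▓▓▓▒▒▒▓▓▓▒▒▒▓▓▓▒▒▒▓▓▓▒▒▒▓▓  
┃▒▒▒▓▓▓▒▒▒▓▓▓▒▒▒▓▓▓▒▒▒▓▓▓▒▒▒▓▓▓▒▒  
┃▒▒▒▓▓▓▒▒▒▓▓▓▒▒▒▓▓▓▒▒▒▓▓▓▒▒▒▓▓▓▒▒  
┃▒▒▒▓▓▓▒▒▒▓▓▓▒▒▒▓▓▓▒▒▒▓▓▓▒▒▒▓▓▓▒▒  
┃▓▓▓▒▒▒▓▓▓▒▒▒▓▓▓▒▒▒▓▓▓▒▒▒▓▓▓▒▒▒▓▓  
┃▓▓▓▒▒▒▓▓▓▒▒▒▓▓▓▒▒▒▓▓▓▒▒▒▓▓▓▒▒▒▓▓  
┃▓▓▓▒▒▒▓▓▓▒▒▒▓▓▓▒▒▒▓▓▓▒▒▒▓▓▓▒▒▒▓▓  
┃                                  
┗━━━━━━━━━━━━━━━━━━━━━━━━━━━━━━━━━━
                                   
                                   
                                   


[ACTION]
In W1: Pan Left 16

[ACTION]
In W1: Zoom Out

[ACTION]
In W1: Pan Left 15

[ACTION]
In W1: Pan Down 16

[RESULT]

                                   
                                   
                                   
┏━━━━━━━━━━━━━━━━━━━━━━━━━━━━━━━━━━
┃ ImageViewer                      
┠──────────────────────────────────
┃                                  
┃                                  
┃                                  
┃                                  
┃                                  
┃                                  
┃                                  
┃                                  
┃                                  
┃                                  
┃                                  
┃                                  
┃                                  
┃                                  
┗━━━━━━━━━━━━━━━━━━━━━━━━━━━━━━━━━━
                                   
                                   
                                   


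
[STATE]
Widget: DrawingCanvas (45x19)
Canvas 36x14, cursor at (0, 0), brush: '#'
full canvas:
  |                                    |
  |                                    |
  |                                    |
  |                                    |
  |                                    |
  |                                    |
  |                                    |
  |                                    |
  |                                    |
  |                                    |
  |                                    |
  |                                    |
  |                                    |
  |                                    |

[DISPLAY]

+                                            
                                             
                                             
                                             
                                             
                                             
                                             
                                             
                                             
                                             
                                             
                                             
                                             
                                             
                                             
                                             
                                             
                                             
                                             


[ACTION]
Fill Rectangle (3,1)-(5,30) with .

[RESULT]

+                                            
                                             
                                             
 ..............................              
 ..............................              
 ..............................              
                                             
                                             
                                             
                                             
                                             
                                             
                                             
                                             
                                             
                                             
                                             
                                             
                                             


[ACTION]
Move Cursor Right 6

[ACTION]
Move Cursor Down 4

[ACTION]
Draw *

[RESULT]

                                             
                                             
                                             
 ..............................              
 .....*........................              
 ..............................              
                                             
                                             
                                             
                                             
                                             
                                             
                                             
                                             
                                             
                                             
                                             
                                             
                                             


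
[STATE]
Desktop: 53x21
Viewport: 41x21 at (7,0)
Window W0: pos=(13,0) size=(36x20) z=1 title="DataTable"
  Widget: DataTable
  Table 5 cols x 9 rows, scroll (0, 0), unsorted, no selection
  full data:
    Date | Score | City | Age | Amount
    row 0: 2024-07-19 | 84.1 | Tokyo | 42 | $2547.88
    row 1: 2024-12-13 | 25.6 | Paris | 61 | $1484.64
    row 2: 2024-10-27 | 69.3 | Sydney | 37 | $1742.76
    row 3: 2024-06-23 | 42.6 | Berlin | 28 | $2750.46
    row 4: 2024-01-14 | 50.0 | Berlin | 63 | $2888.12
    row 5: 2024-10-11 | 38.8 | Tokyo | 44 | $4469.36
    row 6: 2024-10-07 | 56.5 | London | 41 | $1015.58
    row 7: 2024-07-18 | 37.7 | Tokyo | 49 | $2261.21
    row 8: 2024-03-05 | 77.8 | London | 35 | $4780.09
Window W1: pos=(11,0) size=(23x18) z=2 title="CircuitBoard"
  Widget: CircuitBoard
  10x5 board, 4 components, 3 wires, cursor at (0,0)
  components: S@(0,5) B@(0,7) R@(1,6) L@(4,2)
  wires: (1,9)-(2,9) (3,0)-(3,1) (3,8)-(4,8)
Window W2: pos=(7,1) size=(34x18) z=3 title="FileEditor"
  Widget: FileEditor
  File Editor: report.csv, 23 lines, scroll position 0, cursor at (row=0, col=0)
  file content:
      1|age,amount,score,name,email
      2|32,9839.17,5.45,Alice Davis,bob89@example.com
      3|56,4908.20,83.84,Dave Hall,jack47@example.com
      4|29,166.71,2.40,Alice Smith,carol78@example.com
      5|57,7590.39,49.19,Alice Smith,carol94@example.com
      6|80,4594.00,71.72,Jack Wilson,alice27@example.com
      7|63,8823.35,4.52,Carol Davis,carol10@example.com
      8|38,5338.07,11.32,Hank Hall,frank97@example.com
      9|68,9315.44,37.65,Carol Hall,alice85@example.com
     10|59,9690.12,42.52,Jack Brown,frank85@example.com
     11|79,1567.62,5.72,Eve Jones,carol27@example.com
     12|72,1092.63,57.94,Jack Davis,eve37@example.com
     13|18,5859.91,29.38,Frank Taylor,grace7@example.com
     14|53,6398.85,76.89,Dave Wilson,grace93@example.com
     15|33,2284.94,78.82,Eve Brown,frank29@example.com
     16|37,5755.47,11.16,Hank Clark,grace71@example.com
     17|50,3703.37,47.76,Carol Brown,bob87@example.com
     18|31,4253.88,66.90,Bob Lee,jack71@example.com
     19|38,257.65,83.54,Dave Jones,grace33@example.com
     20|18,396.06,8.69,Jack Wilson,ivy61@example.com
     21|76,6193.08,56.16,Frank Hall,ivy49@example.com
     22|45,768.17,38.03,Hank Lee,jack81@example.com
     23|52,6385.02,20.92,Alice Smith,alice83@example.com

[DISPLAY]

    ┏━━━━━━━━━━━━━━━━━━━━━┓━━━━━━━━━━━━━━
┏━━━━━━━━━━━━━━━━━━━━━━━━━━━━━━━━┓       
┃ FileEditor                     ┃───────
┠────────────────────────────────┨│Amount
┃█ge,amount,score,name,email    ▲┃┼──────
┃32,9839.17,5.45,Alice Davis,bob█┃│$2547.
┃56,4908.20,83.84,Dave Hall,jack░┃│$1484.
┃29,166.71,2.40,Alice Smith,caro░┃│$1742.
┃57,7590.39,49.19,Alice Smith,ca░┃│$2750.
┃80,4594.00,71.72,Jack Wilson,al░┃│$2888.
┃63,8823.35,4.52,Carol Davis,car░┃│$4469.
┃38,5338.07,11.32,Hank Hall,fran░┃│$1015.
┃68,9315.44,37.65,Carol Hall,ali░┃│$2261.
┃59,9690.12,42.52,Jack Brown,fra░┃│$4780.
┃79,1567.62,5.72,Eve Jones,carol░┃       
┃72,1092.63,57.94,Jack Davis,eve░┃       
┃18,5859.91,29.38,Frank Taylor,g░┃       
┃53,6398.85,76.89,Dave Wilson,gr▼┃       
┗━━━━━━━━━━━━━━━━━━━━━━━━━━━━━━━━┛       
      ┗━━━━━━━━━━━━━━━━━━━━━━━━━━━━━━━━━━
                                         


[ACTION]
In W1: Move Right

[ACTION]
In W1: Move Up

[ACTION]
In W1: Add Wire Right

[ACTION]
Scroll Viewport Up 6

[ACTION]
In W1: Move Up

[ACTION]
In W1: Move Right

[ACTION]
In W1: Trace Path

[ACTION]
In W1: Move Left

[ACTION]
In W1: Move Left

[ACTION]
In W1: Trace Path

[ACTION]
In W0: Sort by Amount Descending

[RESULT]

    ┏━━━━━━━━━━━━━━━━━━━━━┓━━━━━━━━━━━━━━
┏━━━━━━━━━━━━━━━━━━━━━━━━━━━━━━━━┓       
┃ FileEditor                     ┃───────
┠────────────────────────────────┨│Amount
┃█ge,amount,score,name,email    ▲┃┼──────
┃32,9839.17,5.45,Alice Davis,bob█┃│$4780.
┃56,4908.20,83.84,Dave Hall,jack░┃│$4469.
┃29,166.71,2.40,Alice Smith,caro░┃│$2888.
┃57,7590.39,49.19,Alice Smith,ca░┃│$2750.
┃80,4594.00,71.72,Jack Wilson,al░┃│$2547.
┃63,8823.35,4.52,Carol Davis,car░┃│$2261.
┃38,5338.07,11.32,Hank Hall,fran░┃│$1742.
┃68,9315.44,37.65,Carol Hall,ali░┃│$1484.
┃59,9690.12,42.52,Jack Brown,fra░┃│$1015.
┃79,1567.62,5.72,Eve Jones,carol░┃       
┃72,1092.63,57.94,Jack Davis,eve░┃       
┃18,5859.91,29.38,Frank Taylor,g░┃       
┃53,6398.85,76.89,Dave Wilson,gr▼┃       
┗━━━━━━━━━━━━━━━━━━━━━━━━━━━━━━━━┛       
      ┗━━━━━━━━━━━━━━━━━━━━━━━━━━━━━━━━━━
                                         


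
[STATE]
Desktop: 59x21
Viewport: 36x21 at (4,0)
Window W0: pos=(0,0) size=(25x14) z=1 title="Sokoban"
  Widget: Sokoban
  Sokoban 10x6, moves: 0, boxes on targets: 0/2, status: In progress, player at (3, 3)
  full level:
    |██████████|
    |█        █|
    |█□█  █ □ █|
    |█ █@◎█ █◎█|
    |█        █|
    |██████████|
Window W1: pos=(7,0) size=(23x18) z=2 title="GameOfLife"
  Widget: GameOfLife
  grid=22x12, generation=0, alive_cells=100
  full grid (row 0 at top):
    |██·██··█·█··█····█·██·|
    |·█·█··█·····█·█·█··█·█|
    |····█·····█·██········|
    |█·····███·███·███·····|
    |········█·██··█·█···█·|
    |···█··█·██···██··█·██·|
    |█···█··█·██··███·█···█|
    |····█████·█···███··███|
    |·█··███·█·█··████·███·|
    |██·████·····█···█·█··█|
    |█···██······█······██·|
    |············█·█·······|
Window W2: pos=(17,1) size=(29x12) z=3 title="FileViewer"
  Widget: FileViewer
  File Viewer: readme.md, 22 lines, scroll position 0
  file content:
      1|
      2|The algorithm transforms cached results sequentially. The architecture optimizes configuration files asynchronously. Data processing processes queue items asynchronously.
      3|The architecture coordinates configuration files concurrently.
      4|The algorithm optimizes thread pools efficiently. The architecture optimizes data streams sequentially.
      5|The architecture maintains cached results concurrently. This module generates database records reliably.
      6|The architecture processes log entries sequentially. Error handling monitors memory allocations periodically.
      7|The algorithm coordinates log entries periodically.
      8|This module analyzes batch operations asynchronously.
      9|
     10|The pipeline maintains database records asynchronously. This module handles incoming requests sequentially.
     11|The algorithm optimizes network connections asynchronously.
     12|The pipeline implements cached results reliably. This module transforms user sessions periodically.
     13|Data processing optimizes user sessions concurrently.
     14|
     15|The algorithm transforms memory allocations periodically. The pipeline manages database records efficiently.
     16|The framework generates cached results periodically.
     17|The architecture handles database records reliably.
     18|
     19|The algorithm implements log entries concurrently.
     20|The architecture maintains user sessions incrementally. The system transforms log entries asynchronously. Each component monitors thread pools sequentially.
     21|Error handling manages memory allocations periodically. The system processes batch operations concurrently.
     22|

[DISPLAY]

━━━┏━━━━━━━━━━━━━━━━━━━━━┓          
kob┃ GameOfLi┏━━━━━━━━━━━━━━━━━━━━━━
───┠─────────┃ FileViewer           
███┃Gen: 0   ┠──────────────────────
   ┃██·██··█·┃                      
  █┃·█·█··█··┃The algorithm transfor
@◎█┃····█····┃The architecture coord
   ┃█·····███┃The algorithm optimize
███┃········█┃The architecture maint
es:┃···█··█·█┃The architecture proce
   ┃█···█··█·┃The algorithm coordina
   ┃····█████┃This module analyzes b
   ┃·█··███·█┗━━━━━━━━━━━━━━━━━━━━━━
━━━┃██·████·····█···█·█··┃          
   ┃█···██······█······██┃          
   ┃············█·█······┃          
   ┃                     ┃          
   ┗━━━━━━━━━━━━━━━━━━━━━┛          
                                    
                                    
                                    


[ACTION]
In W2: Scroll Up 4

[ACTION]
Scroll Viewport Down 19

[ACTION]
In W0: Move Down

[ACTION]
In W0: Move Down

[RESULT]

━━━┏━━━━━━━━━━━━━━━━━━━━━┓          
kob┃ GameOfLi┏━━━━━━━━━━━━━━━━━━━━━━
───┠─────────┃ FileViewer           
███┃Gen: 0   ┠──────────────────────
   ┃██·██··█·┃                      
  █┃·█·█··█··┃The algorithm transfor
 ◎█┃····█····┃The architecture coord
@  ┃█·····███┃The algorithm optimize
███┃········█┃The architecture maint
es:┃···█··█·█┃The architecture proce
   ┃█···█··█·┃The algorithm coordina
   ┃····█████┃This module analyzes b
   ┃·█··███·█┗━━━━━━━━━━━━━━━━━━━━━━
━━━┃██·████·····█···█·█··┃          
   ┃█···██······█······██┃          
   ┃············█·█······┃          
   ┃                     ┃          
   ┗━━━━━━━━━━━━━━━━━━━━━┛          
                                    
                                    
                                    


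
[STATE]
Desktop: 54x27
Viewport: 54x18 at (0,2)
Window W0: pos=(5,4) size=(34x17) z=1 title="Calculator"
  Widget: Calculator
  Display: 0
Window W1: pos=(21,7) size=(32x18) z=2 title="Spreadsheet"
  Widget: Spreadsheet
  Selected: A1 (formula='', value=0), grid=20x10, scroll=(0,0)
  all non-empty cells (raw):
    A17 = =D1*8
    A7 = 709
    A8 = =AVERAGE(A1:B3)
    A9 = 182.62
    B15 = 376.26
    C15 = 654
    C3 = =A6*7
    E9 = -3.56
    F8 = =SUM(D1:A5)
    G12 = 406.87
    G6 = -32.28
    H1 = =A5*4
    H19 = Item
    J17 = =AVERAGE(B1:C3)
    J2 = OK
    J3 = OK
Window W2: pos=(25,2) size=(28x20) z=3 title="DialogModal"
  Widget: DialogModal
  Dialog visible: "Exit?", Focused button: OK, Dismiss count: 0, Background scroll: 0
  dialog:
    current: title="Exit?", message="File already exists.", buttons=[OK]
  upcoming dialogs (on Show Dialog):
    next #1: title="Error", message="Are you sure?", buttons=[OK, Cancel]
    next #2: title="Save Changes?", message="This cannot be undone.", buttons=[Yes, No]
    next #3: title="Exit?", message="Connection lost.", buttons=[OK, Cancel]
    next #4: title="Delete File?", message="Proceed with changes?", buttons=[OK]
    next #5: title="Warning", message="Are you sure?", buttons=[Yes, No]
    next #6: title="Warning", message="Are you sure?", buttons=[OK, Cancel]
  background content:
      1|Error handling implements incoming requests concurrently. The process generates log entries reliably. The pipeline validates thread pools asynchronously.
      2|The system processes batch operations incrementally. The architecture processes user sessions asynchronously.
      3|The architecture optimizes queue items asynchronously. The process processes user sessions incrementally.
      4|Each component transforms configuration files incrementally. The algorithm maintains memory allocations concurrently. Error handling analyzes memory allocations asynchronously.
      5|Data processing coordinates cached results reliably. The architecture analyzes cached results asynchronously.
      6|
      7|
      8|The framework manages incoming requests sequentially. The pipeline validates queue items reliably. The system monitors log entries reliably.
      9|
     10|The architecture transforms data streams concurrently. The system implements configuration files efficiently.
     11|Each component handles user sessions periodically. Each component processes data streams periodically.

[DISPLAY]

                         ┏━━━━━━━━━━━━━━━━━━━━━━━━━━┓ 
                         ┃ DialogModal              ┃ 
     ┏━━━━━━━━━━━━━━━━━━━┠──────────────────────────┨ 
     ┃ Calculator        ┃Error handling implements ┃ 
     ┠───────────────────┃The system processes batch┃ 
     ┃               ┏━━━┃The architecture optimizes┃ 
     ┃┌───┬───┬───┬──┃ Sp┃Each component transforms ┃ 
     ┃│ 7 │ 8 │ 9 │ ÷┠───┃Data processing coordinate┃ 
     ┃├───┼───┼───┼──┃A1:┃  ┌────────────────────┐  ┃ 
     ┃│ 4 │ 5 │ 6 │ ×┃   ┃  │       Exit?        │  ┃ 
     ┃├───┼───┼───┼──┃---┃Th│File already exists.│co┃ 
     ┃│ 1 │ 2 │ 3 │ -┃  1┃  │        [OK]        │  ┃ 
     ┃├───┼───┼───┼──┃  2┃Th└────────────────────┘rm┃ 
     ┃│ 0 │ . │ = │ +┃  3┃Each component handles use┃ 
     ┃├───┼───┼───┼──┃  4┃                          ┃ 
     ┃│ C │ MC│ MR│ M┃  5┃                          ┃ 
     ┃└───┴───┴───┴──┃  6┃                          ┃ 
     ┃               ┃  7┃                          ┃ 


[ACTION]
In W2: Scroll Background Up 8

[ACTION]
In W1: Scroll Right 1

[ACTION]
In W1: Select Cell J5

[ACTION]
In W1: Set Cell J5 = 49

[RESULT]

                         ┏━━━━━━━━━━━━━━━━━━━━━━━━━━┓ 
                         ┃ DialogModal              ┃ 
     ┏━━━━━━━━━━━━━━━━━━━┠──────────────────────────┨ 
     ┃ Calculator        ┃Error handling implements ┃ 
     ┠───────────────────┃The system processes batch┃ 
     ┃               ┏━━━┃The architecture optimizes┃ 
     ┃┌───┬───┬───┬──┃ Sp┃Each component transforms ┃ 
     ┃│ 7 │ 8 │ 9 │ ÷┠───┃Data processing coordinate┃ 
     ┃├───┼───┼───┼──┃J5:┃  ┌────────────────────┐  ┃ 
     ┃│ 4 │ 5 │ 6 │ ×┃   ┃  │       Exit?        │  ┃ 
     ┃├───┼───┼───┼──┃---┃Th│File already exists.│co┃ 
     ┃│ 1 │ 2 │ 3 │ -┃  1┃  │        [OK]        │  ┃ 
     ┃├───┼───┼───┼──┃  2┃Th└────────────────────┘rm┃ 
     ┃│ 0 │ . │ = │ +┃  3┃Each component handles use┃ 
     ┃├───┼───┼───┼──┃  4┃                          ┃ 
     ┃│ C │ MC│ MR│ M┃  5┃                          ┃ 
     ┃└───┴───┴───┴──┃  6┃                          ┃ 
     ┃               ┃  7┃                          ┃ 
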